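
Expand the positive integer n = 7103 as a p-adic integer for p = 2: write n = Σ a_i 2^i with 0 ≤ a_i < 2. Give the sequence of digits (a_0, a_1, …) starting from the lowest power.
(a_0, a_1, …) = (1, 1, 1, 1, 1, 1, 0, 1, 1, 1, 0, 1, 1)

Repeated division by 2 gives the digits low-to-high: 7103 = 1 + 1·2^1 + 1·2^2 + 1·2^3 + 1·2^4 + 1·2^5 + 1·2^7 + 1·2^8 + 1·2^9 + 1·2^11 + 1·2^12. Digit sequence: (1, 1, 1, 1, 1, 1, 0, 1, 1, 1, 0, 1, 1).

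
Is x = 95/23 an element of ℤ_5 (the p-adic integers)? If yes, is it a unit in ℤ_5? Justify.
x ∈ ℤ_5 but not a unit; v_5(x) = 1 > 0

ℤ_5 = {x ∈ ℚ_5 : v_5(x) ≥ 0} and ℤ_5^× = {x ∈ ℤ_5 : v_5(x) = 0}. Here v_5(95/23) = v_5(num) − v_5(den) = 1; compare against these criteria.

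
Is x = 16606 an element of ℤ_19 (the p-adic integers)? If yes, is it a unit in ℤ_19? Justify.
x ∈ ℤ_19 but not a unit; v_19(x) = 2 > 0

ℤ_19 = {x ∈ ℚ_19 : v_19(x) ≥ 0} and ℤ_19^× = {x ∈ ℤ_19 : v_19(x) = 0}. Here v_19(16606) = v_19(num) − v_19(den) = 2; compare against these criteria.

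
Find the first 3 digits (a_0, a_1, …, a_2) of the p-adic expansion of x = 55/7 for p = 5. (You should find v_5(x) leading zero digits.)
(a_0, …, a_2) = (0, 3, 4)

v_5(55/7) = 1, so a_0 = ... = a_0 = 0. Factor out: x = 5^1 · u with u = 11/7 a unit in ℤ_5. Expand u iteratively via a_{v+i} = u_i mod 5, u_{i+1} = (u_i − a_{v+i})/5:
  u_0 = 11/7;  a_1 = 3;  u_1 = (u_0 − 3)/5 = -2/7
  u_1 = -2/7;  a_2 = 4;  u_2 = (u_1 − 4)/5 = -6/7
Digits: (0, 3, 4).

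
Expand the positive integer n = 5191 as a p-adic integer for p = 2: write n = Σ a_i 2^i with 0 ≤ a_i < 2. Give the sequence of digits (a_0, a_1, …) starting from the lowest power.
(a_0, a_1, …) = (1, 1, 1, 0, 0, 0, 1, 0, 0, 0, 1, 0, 1)

Repeated division by 2 gives the digits low-to-high: 5191 = 1 + 1·2^1 + 1·2^2 + 1·2^6 + 1·2^10 + 1·2^12. Digit sequence: (1, 1, 1, 0, 0, 0, 1, 0, 0, 0, 1, 0, 1).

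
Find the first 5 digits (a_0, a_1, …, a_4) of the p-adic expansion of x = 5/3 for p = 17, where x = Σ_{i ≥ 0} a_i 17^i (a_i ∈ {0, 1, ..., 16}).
(a_0, …, a_4) = (13, 5, 11, 5, 11)

v_17(5/3) = 0 (numerator and denominator both coprime to 17), so x ∈ ℤ_17^×. Compute digits iteratively via a_i = x_i mod 17, x_{i+1} = (x_i − a_i)/17, with x_0 = x:
  x_0 = 5/3;  a_0 = 13;  x_1 = (x_0 − 13)/17 = -2/3
  x_1 = -2/3;  a_1 = 5;  x_2 = (x_1 − 5)/17 = -1/3
  x_2 = -1/3;  a_2 = 11;  x_3 = (x_2 − 11)/17 = -2/3
  x_3 = -2/3;  a_3 = 5;  x_4 = (x_3 − 5)/17 = -1/3
  x_4 = -1/3;  a_4 = 11;  x_5 = (x_4 − 11)/17 = -2/3
Digits: (13, 5, 11, 5, 11).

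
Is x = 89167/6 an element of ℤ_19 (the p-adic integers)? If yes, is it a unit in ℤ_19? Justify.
x ∈ ℤ_19 but not a unit; v_19(x) = 3 > 0

ℤ_19 = {x ∈ ℚ_19 : v_19(x) ≥ 0} and ℤ_19^× = {x ∈ ℤ_19 : v_19(x) = 0}. Here v_19(89167/6) = v_19(num) − v_19(den) = 3; compare against these criteria.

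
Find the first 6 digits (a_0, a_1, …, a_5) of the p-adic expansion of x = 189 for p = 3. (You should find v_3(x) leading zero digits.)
(a_0, …, a_5) = (0, 0, 0, 1, 2, 0)

v_3(189) = 3, so a_0 = ... = a_2 = 0. Factor out: x = 3^3 · u with u = 7 a unit in ℤ_3. Expand u iteratively via a_{v+i} = u_i mod 3, u_{i+1} = (u_i − a_{v+i})/3:
  u_0 = 7;  a_3 = 1;  u_1 = (u_0 − 1)/3 = 2
  u_1 = 2;  a_4 = 2;  u_2 = (u_1 − 2)/3 = 0
  u_2 = 0;  a_5 = 0;  u_3 = (u_2 − 0)/3 = 0
Digits: (0, 0, 0, 1, 2, 0).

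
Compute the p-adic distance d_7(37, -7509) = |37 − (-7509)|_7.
d_7(37, -7509) = 1/343

Step 1 — x − y = 37 − (-7509) = 7546. Step 2 — v_7(7546) = 3 (factor: 7546 = (7^3 · 22); the sign does not affect v_p). Step 3 — |x − y|_7 = 7^{-3} = 1/343.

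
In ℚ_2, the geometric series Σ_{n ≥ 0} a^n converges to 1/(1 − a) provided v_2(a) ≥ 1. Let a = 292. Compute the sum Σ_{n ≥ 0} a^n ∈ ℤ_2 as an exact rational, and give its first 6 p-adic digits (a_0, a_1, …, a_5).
Σ a^n = 1/(1 − a) = -1/291;  first 6 digits = (1, 0, 1, 0, 1, 1)

v_2(a) = 2 ≥ 1, so the series converges in ℤ_2 to 1/(1 − a) = 1/(1 − 292) = -1/291. Expand this rational in ℤ_2: compute digits iteratively via d_i = x_i mod 2, x_{i+1} = (x_i − d_i)/2. The first 6 digits are (1, 0, 1, 0, 1, 1).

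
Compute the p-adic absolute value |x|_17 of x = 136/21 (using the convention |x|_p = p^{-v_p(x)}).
|136/21|_17 = 1/17

Step 1 — compute v_17(x) by factoring powers of 17 out of the numerator and denominator: v_17(136/21) = 1. Step 2 — apply |x|_p = p^{-v_p(x)} = 17^{-1} = 1/17.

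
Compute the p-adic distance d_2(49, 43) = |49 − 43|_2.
d_2(49, 43) = 1/2

Step 1 — x − y = 49 − 43 = 6. Step 2 — v_2(6) = 1 (factor: 6 = (2^1 · 3); the sign does not affect v_p). Step 3 — |x − y|_2 = 2^{-1} = 1/2.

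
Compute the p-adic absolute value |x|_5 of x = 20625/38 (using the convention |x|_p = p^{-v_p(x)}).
|20625/38|_5 = 1/625

Step 1 — compute v_5(x) by factoring powers of 5 out of the numerator and denominator: v_5(20625/38) = 4. Step 2 — apply |x|_p = p^{-v_p(x)} = 5^{-4} = 1/625.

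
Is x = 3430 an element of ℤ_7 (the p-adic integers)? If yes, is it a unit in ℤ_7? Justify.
x ∈ ℤ_7 but not a unit; v_7(x) = 3 > 0

ℤ_7 = {x ∈ ℚ_7 : v_7(x) ≥ 0} and ℤ_7^× = {x ∈ ℤ_7 : v_7(x) = 0}. Here v_7(3430) = v_7(num) − v_7(den) = 3; compare against these criteria.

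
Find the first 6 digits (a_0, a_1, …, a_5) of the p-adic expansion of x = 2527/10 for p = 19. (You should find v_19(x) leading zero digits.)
(a_0, …, a_5) = (0, 0, 14, 5, 13, 5)

v_19(2527/10) = 2, so a_0 = ... = a_1 = 0. Factor out: x = 19^2 · u with u = 7/10 a unit in ℤ_19. Expand u iteratively via a_{v+i} = u_i mod 19, u_{i+1} = (u_i − a_{v+i})/19:
  u_0 = 7/10;  a_2 = 14;  u_1 = (u_0 − 14)/19 = -7/10
  u_1 = -7/10;  a_3 = 5;  u_2 = (u_1 − 5)/19 = -3/10
  u_2 = -3/10;  a_4 = 13;  u_3 = (u_2 − 13)/19 = -7/10
  u_3 = -7/10;  a_5 = 5;  u_4 = (u_3 − 5)/19 = -3/10
Digits: (0, 0, 14, 5, 13, 5).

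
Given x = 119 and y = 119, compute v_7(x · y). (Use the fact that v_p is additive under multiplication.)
v_7(14161) = 2

v_p(x) = 1 (factor: 119 = 7^1 · 17); v_p(y) = 1 (factor: 119 = 7^1 · 17). Additivity: v_p(xy) = v_p(x) + v_p(y) = 1 + 1 = 2. (Direct check: xy = 14161 = 7^2 · (289).)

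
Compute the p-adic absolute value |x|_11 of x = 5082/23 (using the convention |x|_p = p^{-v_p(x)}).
|5082/23|_11 = 1/121

Step 1 — compute v_11(x) by factoring powers of 11 out of the numerator and denominator: v_11(5082/23) = 2. Step 2 — apply |x|_p = p^{-v_p(x)} = 11^{-2} = 1/121.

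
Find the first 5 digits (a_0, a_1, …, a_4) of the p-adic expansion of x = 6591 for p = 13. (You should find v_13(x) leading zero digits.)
(a_0, …, a_4) = (0, 0, 0, 3, 0)

v_13(6591) = 3, so a_0 = ... = a_2 = 0. Factor out: x = 13^3 · u with u = 3 a unit in ℤ_13. Expand u iteratively via a_{v+i} = u_i mod 13, u_{i+1} = (u_i − a_{v+i})/13:
  u_0 = 3;  a_3 = 3;  u_1 = (u_0 − 3)/13 = 0
  u_1 = 0;  a_4 = 0;  u_2 = (u_1 − 0)/13 = 0
Digits: (0, 0, 0, 3, 0).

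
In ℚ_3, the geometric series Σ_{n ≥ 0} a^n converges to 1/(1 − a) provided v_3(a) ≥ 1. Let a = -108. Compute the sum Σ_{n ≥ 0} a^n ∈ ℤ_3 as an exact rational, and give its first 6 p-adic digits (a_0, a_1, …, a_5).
Σ a^n = 1/(1 − a) = 1/109;  first 6 digits = (1, 0, 0, 2, 1, 2)

v_3(a) = 3 ≥ 1, so the series converges in ℤ_3 to 1/(1 − a) = 1/(1 − (-108)) = 1/109. Expand this rational in ℤ_3: compute digits iteratively via d_i = x_i mod 3, x_{i+1} = (x_i − d_i)/3. The first 6 digits are (1, 0, 0, 2, 1, 2).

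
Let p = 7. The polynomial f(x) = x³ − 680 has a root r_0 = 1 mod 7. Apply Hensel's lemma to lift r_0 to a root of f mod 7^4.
r_3 = 260 (mod 2401)

Hensel: r_{i+1} = r_i − f(r_i)/f′(r_i) mod 7^{i+2}, where f′(x) = 3x². Iterate:
  r_0 = 1 (mod 7)
  r_1 = 15 (mod 49)
  r_2 = 260 (mod 343)
  r_3 = 260 (mod 2401)
Final: r = 260 with f(r) ≡ 0 mod 7^4.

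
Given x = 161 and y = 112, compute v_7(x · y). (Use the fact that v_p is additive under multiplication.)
v_7(18032) = 2

v_p(x) = 1 (factor: 161 = 7^1 · 23); v_p(y) = 1 (factor: 112 = 7^1 · 16). Additivity: v_p(xy) = v_p(x) + v_p(y) = 1 + 1 = 2. (Direct check: xy = 18032 = 7^2 · (368).)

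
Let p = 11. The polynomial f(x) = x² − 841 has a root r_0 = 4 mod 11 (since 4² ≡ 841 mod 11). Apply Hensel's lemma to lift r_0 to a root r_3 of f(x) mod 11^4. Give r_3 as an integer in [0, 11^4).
r_3 = 14612 (mod 14641)

Hensel's recurrence: r_{i+1} = r_i − f(r_i)·(f′(r_i))^{-1} mod 11^{i+2}, with f′(x) = 2x. Iterate:
  r_0 = 4 (mod 11)
  r_1 = 92 (mod 121)
  r_2 = 1302 (mod 1331)
  r_3 = 14612 (mod 14641)
Final: r_3 = 14612, and one checks f(r_3) ≡ 0 mod 11^4.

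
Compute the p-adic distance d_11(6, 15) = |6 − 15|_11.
d_11(6, 15) = 1

Step 1 — x − y = 6 − 15 = -9. Step 2 — v_11(-9) = 0 (factor: -9 = −(11^0 · 9); the sign does not affect v_p). Step 3 — |x − y|_11 = 11^{0} = 1.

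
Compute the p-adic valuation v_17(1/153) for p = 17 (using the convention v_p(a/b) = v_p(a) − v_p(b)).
v_17(1/153) = -1

Factor powers of 17 from the numerator and denominator of the reduced fraction: 1 = 17^0 · 1 and 153 = 17^1 · 9. Apply v_p(a/b) = v_p(a) − v_p(b): v_17(1/153) = 0 − 1 = -1.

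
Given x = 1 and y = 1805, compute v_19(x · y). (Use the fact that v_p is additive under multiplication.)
v_19(1805) = 2

v_p(x) = 0 (factor: 1 = 19^0 · 1); v_p(y) = 2 (factor: 1805 = 19^2 · 5). Additivity: v_p(xy) = v_p(x) + v_p(y) = 0 + 2 = 2. (Direct check: xy = 1805 = 19^2 · (5).)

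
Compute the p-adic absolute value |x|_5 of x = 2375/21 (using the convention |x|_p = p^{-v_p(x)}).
|2375/21|_5 = 1/125

Step 1 — compute v_5(x) by factoring powers of 5 out of the numerator and denominator: v_5(2375/21) = 3. Step 2 — apply |x|_p = p^{-v_p(x)} = 5^{-3} = 1/125.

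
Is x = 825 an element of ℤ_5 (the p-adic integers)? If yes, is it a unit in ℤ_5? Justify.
x ∈ ℤ_5 but not a unit; v_5(x) = 2 > 0

ℤ_5 = {x ∈ ℚ_5 : v_5(x) ≥ 0} and ℤ_5^× = {x ∈ ℤ_5 : v_5(x) = 0}. Here v_5(825) = v_5(num) − v_5(den) = 2; compare against these criteria.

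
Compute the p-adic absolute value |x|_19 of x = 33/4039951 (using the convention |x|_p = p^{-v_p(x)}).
|33/4039951|_19 = 130321

Step 1 — compute v_19(x) by factoring powers of 19 out of the numerator and denominator: v_19(33/4039951) = -4. Step 2 — apply |x|_p = p^{-v_p(x)} = 19^{4} = 130321.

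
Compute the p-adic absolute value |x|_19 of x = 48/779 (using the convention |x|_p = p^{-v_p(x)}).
|48/779|_19 = 19

Step 1 — compute v_19(x) by factoring powers of 19 out of the numerator and denominator: v_19(48/779) = -1. Step 2 — apply |x|_p = p^{-v_p(x)} = 19^{1} = 19.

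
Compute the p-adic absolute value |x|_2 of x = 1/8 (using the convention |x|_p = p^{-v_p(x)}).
|1/8|_2 = 8

Step 1 — compute v_2(x) by factoring powers of 2 out of the numerator and denominator: v_2(1/8) = -3. Step 2 — apply |x|_p = p^{-v_p(x)} = 2^{3} = 8.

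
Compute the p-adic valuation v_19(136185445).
v_19(136185445) = 5

v_19(n) is the largest exponent k such that 19^k divides n. Factor out: 136185445 = 19^5 · 55. (Sign doesn't affect v_p.) So v_19(136185445) = 5.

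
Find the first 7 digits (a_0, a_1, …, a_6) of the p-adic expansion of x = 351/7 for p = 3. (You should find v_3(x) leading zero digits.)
(a_0, …, a_6) = (0, 0, 0, 1, 2, 2, 0)

v_3(351/7) = 3, so a_0 = ... = a_2 = 0. Factor out: x = 3^3 · u with u = 13/7 a unit in ℤ_3. Expand u iteratively via a_{v+i} = u_i mod 3, u_{i+1} = (u_i − a_{v+i})/3:
  u_0 = 13/7;  a_3 = 1;  u_1 = (u_0 − 1)/3 = 2/7
  u_1 = 2/7;  a_4 = 2;  u_2 = (u_1 − 2)/3 = -4/7
  u_2 = -4/7;  a_5 = 2;  u_3 = (u_2 − 2)/3 = -6/7
  u_3 = -6/7;  a_6 = 0;  u_4 = (u_3 − 0)/3 = -2/7
Digits: (0, 0, 0, 1, 2, 2, 0).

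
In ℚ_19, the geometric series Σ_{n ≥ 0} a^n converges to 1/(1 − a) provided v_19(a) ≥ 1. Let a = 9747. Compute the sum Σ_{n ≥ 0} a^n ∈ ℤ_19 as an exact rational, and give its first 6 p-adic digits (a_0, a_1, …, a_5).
Σ a^n = 1/(1 − a) = -1/9746;  first 6 digits = (1, 0, 8, 1, 7, 0)

v_19(a) = 2 ≥ 1, so the series converges in ℤ_19 to 1/(1 − a) = 1/(1 − 9747) = -1/9746. Expand this rational in ℤ_19: compute digits iteratively via d_i = x_i mod 19, x_{i+1} = (x_i − d_i)/19. The first 6 digits are (1, 0, 8, 1, 7, 0).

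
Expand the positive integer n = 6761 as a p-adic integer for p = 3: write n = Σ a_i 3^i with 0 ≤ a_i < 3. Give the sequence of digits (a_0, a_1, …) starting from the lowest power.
(a_0, a_1, …) = (2, 0, 1, 1, 2, 0, 0, 0, 1)

Repeated division by 3 gives the digits low-to-high: 6761 = 2 + 1·3^2 + 1·3^3 + 2·3^4 + 1·3^8. Digit sequence: (2, 0, 1, 1, 2, 0, 0, 0, 1).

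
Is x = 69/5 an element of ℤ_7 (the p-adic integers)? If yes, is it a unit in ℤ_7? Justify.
x ∈ ℤ_7^× (unit); v_7(x) = 0

ℤ_7 = {x ∈ ℚ_7 : v_7(x) ≥ 0} and ℤ_7^× = {x ∈ ℤ_7 : v_7(x) = 0}. Here v_7(69/5) = v_7(num) − v_7(den) = 0; compare against these criteria.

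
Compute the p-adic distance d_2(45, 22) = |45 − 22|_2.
d_2(45, 22) = 1

Step 1 — x − y = 45 − 22 = 23. Step 2 — v_2(23) = 0 (factor: 23 = (2^0 · 23); the sign does not affect v_p). Step 3 — |x − y|_2 = 2^{0} = 1.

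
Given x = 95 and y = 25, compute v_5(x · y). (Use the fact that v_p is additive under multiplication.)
v_5(2375) = 3

v_p(x) = 1 (factor: 95 = 5^1 · 19); v_p(y) = 2 (factor: 25 = 5^2 · 1). Additivity: v_p(xy) = v_p(x) + v_p(y) = 1 + 2 = 3. (Direct check: xy = 2375 = 5^3 · (19).)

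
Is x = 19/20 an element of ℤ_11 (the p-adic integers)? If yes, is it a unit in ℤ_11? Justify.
x ∈ ℤ_11^× (unit); v_11(x) = 0

ℤ_11 = {x ∈ ℚ_11 : v_11(x) ≥ 0} and ℤ_11^× = {x ∈ ℤ_11 : v_11(x) = 0}. Here v_11(19/20) = v_11(num) − v_11(den) = 0; compare against these criteria.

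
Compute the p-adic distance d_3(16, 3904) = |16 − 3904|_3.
d_3(16, 3904) = 1/243

Step 1 — x − y = 16 − 3904 = -3888. Step 2 — v_3(-3888) = 5 (factor: -3888 = −(3^5 · 16); the sign does not affect v_p). Step 3 — |x − y|_3 = 3^{-5} = 1/243.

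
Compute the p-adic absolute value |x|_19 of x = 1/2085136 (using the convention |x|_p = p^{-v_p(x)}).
|1/2085136|_19 = 130321

Step 1 — compute v_19(x) by factoring powers of 19 out of the numerator and denominator: v_19(1/2085136) = -4. Step 2 — apply |x|_p = p^{-v_p(x)} = 19^{4} = 130321.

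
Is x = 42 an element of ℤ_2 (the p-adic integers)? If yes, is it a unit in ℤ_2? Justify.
x ∈ ℤ_2 but not a unit; v_2(x) = 1 > 0

ℤ_2 = {x ∈ ℚ_2 : v_2(x) ≥ 0} and ℤ_2^× = {x ∈ ℤ_2 : v_2(x) = 0}. Here v_2(42) = v_2(num) − v_2(den) = 1; compare against these criteria.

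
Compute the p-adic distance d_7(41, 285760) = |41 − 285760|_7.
d_7(41, 285760) = 1/16807

Step 1 — x − y = 41 − 285760 = -285719. Step 2 — v_7(-285719) = 5 (factor: -285719 = −(7^5 · 17); the sign does not affect v_p). Step 3 — |x − y|_7 = 7^{-5} = 1/16807.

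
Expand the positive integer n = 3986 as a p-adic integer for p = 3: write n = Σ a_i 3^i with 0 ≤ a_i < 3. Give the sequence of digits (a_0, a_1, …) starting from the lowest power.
(a_0, a_1, …) = (2, 2, 1, 0, 1, 1, 2, 1)

Repeated division by 3 gives the digits low-to-high: 3986 = 2 + 2·3^1 + 1·3^2 + 1·3^4 + 1·3^5 + 2·3^6 + 1·3^7. Digit sequence: (2, 2, 1, 0, 1, 1, 2, 1).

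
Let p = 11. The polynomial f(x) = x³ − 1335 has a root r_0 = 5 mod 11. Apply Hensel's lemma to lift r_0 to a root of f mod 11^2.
r_1 = 5 (mod 121)

Hensel: r_{i+1} = r_i − f(r_i)/f′(r_i) mod 11^{i+2}, where f′(x) = 3x². Iterate:
  r_0 = 5 (mod 11)
  r_1 = 5 (mod 121)
Final: r = 5 with f(r) ≡ 0 mod 11^2.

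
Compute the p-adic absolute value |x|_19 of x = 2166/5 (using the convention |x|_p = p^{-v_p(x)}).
|2166/5|_19 = 1/361

Step 1 — compute v_19(x) by factoring powers of 19 out of the numerator and denominator: v_19(2166/5) = 2. Step 2 — apply |x|_p = p^{-v_p(x)} = 19^{-2} = 1/361.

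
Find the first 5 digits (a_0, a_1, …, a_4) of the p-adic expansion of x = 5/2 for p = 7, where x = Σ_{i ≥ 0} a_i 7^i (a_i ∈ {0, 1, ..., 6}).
(a_0, …, a_4) = (6, 3, 3, 3, 3)

v_7(5/2) = 0 (numerator and denominator both coprime to 7), so x ∈ ℤ_7^×. Compute digits iteratively via a_i = x_i mod 7, x_{i+1} = (x_i − a_i)/7, with x_0 = x:
  x_0 = 5/2;  a_0 = 6;  x_1 = (x_0 − 6)/7 = -1/2
  x_1 = -1/2;  a_1 = 3;  x_2 = (x_1 − 3)/7 = -1/2
  x_2 = -1/2;  a_2 = 3;  x_3 = (x_2 − 3)/7 = -1/2
  x_3 = -1/2;  a_3 = 3;  x_4 = (x_3 − 3)/7 = -1/2
  x_4 = -1/2;  a_4 = 3;  x_5 = (x_4 − 3)/7 = -1/2
Digits: (6, 3, 3, 3, 3).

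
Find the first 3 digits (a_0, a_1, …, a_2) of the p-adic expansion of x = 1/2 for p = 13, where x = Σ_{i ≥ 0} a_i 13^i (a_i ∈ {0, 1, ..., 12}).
(a_0, …, a_2) = (7, 6, 6)

v_13(1/2) = 0 (numerator and denominator both coprime to 13), so x ∈ ℤ_13^×. Compute digits iteratively via a_i = x_i mod 13, x_{i+1} = (x_i − a_i)/13, with x_0 = x:
  x_0 = 1/2;  a_0 = 7;  x_1 = (x_0 − 7)/13 = -1/2
  x_1 = -1/2;  a_1 = 6;  x_2 = (x_1 − 6)/13 = -1/2
  x_2 = -1/2;  a_2 = 6;  x_3 = (x_2 − 6)/13 = -1/2
Digits: (7, 6, 6).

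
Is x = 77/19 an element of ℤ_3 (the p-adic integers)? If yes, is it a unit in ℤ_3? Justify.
x ∈ ℤ_3^× (unit); v_3(x) = 0

ℤ_3 = {x ∈ ℚ_3 : v_3(x) ≥ 0} and ℤ_3^× = {x ∈ ℤ_3 : v_3(x) = 0}. Here v_3(77/19) = v_3(num) − v_3(den) = 0; compare against these criteria.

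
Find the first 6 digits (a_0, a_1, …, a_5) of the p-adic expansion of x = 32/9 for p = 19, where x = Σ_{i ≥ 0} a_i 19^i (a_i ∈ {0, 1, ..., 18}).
(a_0, …, a_5) = (12, 8, 8, 8, 8, 8)

v_19(32/9) = 0 (numerator and denominator both coprime to 19), so x ∈ ℤ_19^×. Compute digits iteratively via a_i = x_i mod 19, x_{i+1} = (x_i − a_i)/19, with x_0 = x:
  x_0 = 32/9;  a_0 = 12;  x_1 = (x_0 − 12)/19 = -4/9
  x_1 = -4/9;  a_1 = 8;  x_2 = (x_1 − 8)/19 = -4/9
  x_2 = -4/9;  a_2 = 8;  x_3 = (x_2 − 8)/19 = -4/9
  x_3 = -4/9;  a_3 = 8;  x_4 = (x_3 − 8)/19 = -4/9
  x_4 = -4/9;  a_4 = 8;  x_5 = (x_4 − 8)/19 = -4/9
  x_5 = -4/9;  a_5 = 8;  x_6 = (x_5 − 8)/19 = -4/9
Digits: (12, 8, 8, 8, 8, 8).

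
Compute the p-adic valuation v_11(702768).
v_11(702768) = 4

v_11(n) is the largest exponent k such that 11^k divides n. Factor out: 702768 = 11^4 · 48. (Sign doesn't affect v_p.) So v_11(702768) = 4.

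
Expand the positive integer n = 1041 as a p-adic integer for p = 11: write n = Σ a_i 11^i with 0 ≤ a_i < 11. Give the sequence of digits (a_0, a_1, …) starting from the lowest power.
(a_0, a_1, …) = (7, 6, 8)

Repeated division by 11 gives the digits low-to-high: 1041 = 7 + 6·11^1 + 8·11^2. Digit sequence: (7, 6, 8).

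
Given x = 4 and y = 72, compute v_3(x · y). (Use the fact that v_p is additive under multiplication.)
v_3(288) = 2

v_p(x) = 0 (factor: 4 = 3^0 · 4); v_p(y) = 2 (factor: 72 = 3^2 · 8). Additivity: v_p(xy) = v_p(x) + v_p(y) = 0 + 2 = 2. (Direct check: xy = 288 = 3^2 · (32).)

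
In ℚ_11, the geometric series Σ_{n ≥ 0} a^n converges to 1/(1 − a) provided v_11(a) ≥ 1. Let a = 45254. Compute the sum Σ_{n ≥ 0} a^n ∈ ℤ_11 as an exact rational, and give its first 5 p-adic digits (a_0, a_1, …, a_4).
Σ a^n = 1/(1 − a) = -1/45253;  first 5 digits = (1, 0, 0, 1, 3)

v_11(a) = 3 ≥ 1, so the series converges in ℤ_11 to 1/(1 − a) = 1/(1 − 45254) = -1/45253. Expand this rational in ℤ_11: compute digits iteratively via d_i = x_i mod 11, x_{i+1} = (x_i − d_i)/11. The first 5 digits are (1, 0, 0, 1, 3).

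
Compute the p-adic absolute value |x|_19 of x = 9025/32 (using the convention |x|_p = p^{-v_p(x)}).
|9025/32|_19 = 1/361

Step 1 — compute v_19(x) by factoring powers of 19 out of the numerator and denominator: v_19(9025/32) = 2. Step 2 — apply |x|_p = p^{-v_p(x)} = 19^{-2} = 1/361.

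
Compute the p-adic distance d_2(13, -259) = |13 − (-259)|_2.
d_2(13, -259) = 1/16

Step 1 — x − y = 13 − (-259) = 272. Step 2 — v_2(272) = 4 (factor: 272 = (2^4 · 17); the sign does not affect v_p). Step 3 — |x − y|_2 = 2^{-4} = 1/16.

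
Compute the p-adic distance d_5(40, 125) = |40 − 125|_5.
d_5(40, 125) = 1/5

Step 1 — x − y = 40 − 125 = -85. Step 2 — v_5(-85) = 1 (factor: -85 = −(5^1 · 17); the sign does not affect v_p). Step 3 — |x − y|_5 = 5^{-1} = 1/5.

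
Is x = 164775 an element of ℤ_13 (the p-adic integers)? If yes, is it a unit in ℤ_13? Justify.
x ∈ ℤ_13 but not a unit; v_13(x) = 3 > 0

ℤ_13 = {x ∈ ℚ_13 : v_13(x) ≥ 0} and ℤ_13^× = {x ∈ ℤ_13 : v_13(x) = 0}. Here v_13(164775) = v_13(num) − v_13(den) = 3; compare against these criteria.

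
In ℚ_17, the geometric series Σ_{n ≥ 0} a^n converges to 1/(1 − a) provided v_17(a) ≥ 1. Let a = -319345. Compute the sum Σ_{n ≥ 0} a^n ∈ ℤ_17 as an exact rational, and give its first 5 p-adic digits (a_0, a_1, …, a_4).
Σ a^n = 1/(1 − a) = 1/319346;  first 5 digits = (1, 0, 0, 3, 13)

v_17(a) = 3 ≥ 1, so the series converges in ℤ_17 to 1/(1 − a) = 1/(1 − (-319345)) = 1/319346. Expand this rational in ℤ_17: compute digits iteratively via d_i = x_i mod 17, x_{i+1} = (x_i − d_i)/17. The first 5 digits are (1, 0, 0, 3, 13).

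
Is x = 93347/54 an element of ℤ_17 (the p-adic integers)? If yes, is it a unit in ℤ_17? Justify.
x ∈ ℤ_17 but not a unit; v_17(x) = 3 > 0

ℤ_17 = {x ∈ ℚ_17 : v_17(x) ≥ 0} and ℤ_17^× = {x ∈ ℤ_17 : v_17(x) = 0}. Here v_17(93347/54) = v_17(num) − v_17(den) = 3; compare against these criteria.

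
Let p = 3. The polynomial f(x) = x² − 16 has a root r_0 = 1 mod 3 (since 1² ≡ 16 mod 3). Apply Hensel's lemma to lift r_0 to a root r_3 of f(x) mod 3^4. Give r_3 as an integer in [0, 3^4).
r_3 = 4 (mod 81)

Hensel's recurrence: r_{i+1} = r_i − f(r_i)·(f′(r_i))^{-1} mod 3^{i+2}, with f′(x) = 2x. Iterate:
  r_0 = 1 (mod 3)
  r_1 = 4 (mod 9)
  r_2 = 4 (mod 27)
  r_3 = 4 (mod 81)
Final: r_3 = 4, and one checks f(r_3) ≡ 0 mod 3^4.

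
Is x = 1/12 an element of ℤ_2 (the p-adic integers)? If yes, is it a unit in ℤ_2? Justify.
x ∉ ℤ_2 (v_2(x) = -2 < 0)

ℤ_2 = {x ∈ ℚ_2 : v_2(x) ≥ 0} and ℤ_2^× = {x ∈ ℤ_2 : v_2(x) = 0}. Here v_2(1/12) = v_2(num) − v_2(den) = -2; compare against these criteria.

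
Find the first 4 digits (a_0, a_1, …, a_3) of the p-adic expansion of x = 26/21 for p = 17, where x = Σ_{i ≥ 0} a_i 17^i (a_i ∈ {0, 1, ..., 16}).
(a_0, …, a_3) = (15, 0, 4, 3)

v_17(26/21) = 0 (numerator and denominator both coprime to 17), so x ∈ ℤ_17^×. Compute digits iteratively via a_i = x_i mod 17, x_{i+1} = (x_i − a_i)/17, with x_0 = x:
  x_0 = 26/21;  a_0 = 15;  x_1 = (x_0 − 15)/17 = -17/21
  x_1 = -17/21;  a_1 = 0;  x_2 = (x_1 − 0)/17 = -1/21
  x_2 = -1/21;  a_2 = 4;  x_3 = (x_2 − 4)/17 = -5/21
  x_3 = -5/21;  a_3 = 3;  x_4 = (x_3 − 3)/17 = -4/21
Digits: (15, 0, 4, 3).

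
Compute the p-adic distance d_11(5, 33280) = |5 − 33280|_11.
d_11(5, 33280) = 1/1331

Step 1 — x − y = 5 − 33280 = -33275. Step 2 — v_11(-33275) = 3 (factor: -33275 = −(11^3 · 25); the sign does not affect v_p). Step 3 — |x − y|_11 = 11^{-3} = 1/1331.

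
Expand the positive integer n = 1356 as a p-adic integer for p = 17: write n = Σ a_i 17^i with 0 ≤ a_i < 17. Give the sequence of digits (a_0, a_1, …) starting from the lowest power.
(a_0, a_1, …) = (13, 11, 4)

Repeated division by 17 gives the digits low-to-high: 1356 = 13 + 11·17^1 + 4·17^2. Digit sequence: (13, 11, 4).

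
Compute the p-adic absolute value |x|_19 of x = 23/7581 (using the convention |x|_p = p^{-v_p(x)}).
|23/7581|_19 = 361

Step 1 — compute v_19(x) by factoring powers of 19 out of the numerator and denominator: v_19(23/7581) = -2. Step 2 — apply |x|_p = p^{-v_p(x)} = 19^{2} = 361.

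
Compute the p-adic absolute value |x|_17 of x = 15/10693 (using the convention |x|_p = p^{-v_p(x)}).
|15/10693|_17 = 289

Step 1 — compute v_17(x) by factoring powers of 17 out of the numerator and denominator: v_17(15/10693) = -2. Step 2 — apply |x|_p = p^{-v_p(x)} = 17^{2} = 289.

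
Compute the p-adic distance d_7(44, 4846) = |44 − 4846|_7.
d_7(44, 4846) = 1/2401

Step 1 — x − y = 44 − 4846 = -4802. Step 2 — v_7(-4802) = 4 (factor: -4802 = −(7^4 · 2); the sign does not affect v_p). Step 3 — |x − y|_7 = 7^{-4} = 1/2401.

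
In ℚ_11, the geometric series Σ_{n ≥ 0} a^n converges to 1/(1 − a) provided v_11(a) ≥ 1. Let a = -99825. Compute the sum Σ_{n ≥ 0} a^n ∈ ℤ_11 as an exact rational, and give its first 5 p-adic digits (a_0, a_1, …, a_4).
Σ a^n = 1/(1 − a) = 1/99826;  first 5 digits = (1, 0, 0, 2, 4)

v_11(a) = 3 ≥ 1, so the series converges in ℤ_11 to 1/(1 − a) = 1/(1 − (-99825)) = 1/99826. Expand this rational in ℤ_11: compute digits iteratively via d_i = x_i mod 11, x_{i+1} = (x_i − d_i)/11. The first 5 digits are (1, 0, 0, 2, 4).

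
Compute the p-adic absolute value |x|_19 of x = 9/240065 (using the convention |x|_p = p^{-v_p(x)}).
|9/240065|_19 = 6859

Step 1 — compute v_19(x) by factoring powers of 19 out of the numerator and denominator: v_19(9/240065) = -3. Step 2 — apply |x|_p = p^{-v_p(x)} = 19^{3} = 6859.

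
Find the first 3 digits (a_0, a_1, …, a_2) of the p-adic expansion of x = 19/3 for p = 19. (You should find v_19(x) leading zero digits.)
(a_0, …, a_2) = (0, 13, 12)

v_19(19/3) = 1, so a_0 = ... = a_0 = 0. Factor out: x = 19^1 · u with u = 1/3 a unit in ℤ_19. Expand u iteratively via a_{v+i} = u_i mod 19, u_{i+1} = (u_i − a_{v+i})/19:
  u_0 = 1/3;  a_1 = 13;  u_1 = (u_0 − 13)/19 = -2/3
  u_1 = -2/3;  a_2 = 12;  u_2 = (u_1 − 12)/19 = -2/3
Digits: (0, 13, 12).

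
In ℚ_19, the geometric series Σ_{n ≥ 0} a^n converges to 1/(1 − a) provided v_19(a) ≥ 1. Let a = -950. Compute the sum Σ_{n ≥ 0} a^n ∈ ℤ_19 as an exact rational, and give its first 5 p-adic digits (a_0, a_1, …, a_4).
Σ a^n = 1/(1 − a) = 1/951;  first 5 digits = (1, 7, 8, 18, 8)

v_19(a) = 1 ≥ 1, so the series converges in ℤ_19 to 1/(1 − a) = 1/(1 − (-950)) = 1/951. Expand this rational in ℤ_19: compute digits iteratively via d_i = x_i mod 19, x_{i+1} = (x_i − d_i)/19. The first 5 digits are (1, 7, 8, 18, 8).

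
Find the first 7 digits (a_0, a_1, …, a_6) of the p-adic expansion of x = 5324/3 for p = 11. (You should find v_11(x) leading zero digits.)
(a_0, …, a_6) = (0, 0, 0, 5, 7, 3, 7)

v_11(5324/3) = 3, so a_0 = ... = a_2 = 0. Factor out: x = 11^3 · u with u = 4/3 a unit in ℤ_11. Expand u iteratively via a_{v+i} = u_i mod 11, u_{i+1} = (u_i − a_{v+i})/11:
  u_0 = 4/3;  a_3 = 5;  u_1 = (u_0 − 5)/11 = -1/3
  u_1 = -1/3;  a_4 = 7;  u_2 = (u_1 − 7)/11 = -2/3
  u_2 = -2/3;  a_5 = 3;  u_3 = (u_2 − 3)/11 = -1/3
  u_3 = -1/3;  a_6 = 7;  u_4 = (u_3 − 7)/11 = -2/3
Digits: (0, 0, 0, 5, 7, 3, 7).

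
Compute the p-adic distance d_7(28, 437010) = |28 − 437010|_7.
d_7(28, 437010) = 1/16807

Step 1 — x − y = 28 − 437010 = -436982. Step 2 — v_7(-436982) = 5 (factor: -436982 = −(7^5 · 26); the sign does not affect v_p). Step 3 — |x − y|_7 = 7^{-5} = 1/16807.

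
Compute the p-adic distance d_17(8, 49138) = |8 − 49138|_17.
d_17(8, 49138) = 1/4913

Step 1 — x − y = 8 − 49138 = -49130. Step 2 — v_17(-49130) = 3 (factor: -49130 = −(17^3 · 10); the sign does not affect v_p). Step 3 — |x − y|_17 = 17^{-3} = 1/4913.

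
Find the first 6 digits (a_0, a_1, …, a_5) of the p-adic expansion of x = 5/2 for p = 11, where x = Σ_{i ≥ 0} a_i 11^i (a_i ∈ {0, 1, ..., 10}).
(a_0, …, a_5) = (8, 5, 5, 5, 5, 5)

v_11(5/2) = 0 (numerator and denominator both coprime to 11), so x ∈ ℤ_11^×. Compute digits iteratively via a_i = x_i mod 11, x_{i+1} = (x_i − a_i)/11, with x_0 = x:
  x_0 = 5/2;  a_0 = 8;  x_1 = (x_0 − 8)/11 = -1/2
  x_1 = -1/2;  a_1 = 5;  x_2 = (x_1 − 5)/11 = -1/2
  x_2 = -1/2;  a_2 = 5;  x_3 = (x_2 − 5)/11 = -1/2
  x_3 = -1/2;  a_3 = 5;  x_4 = (x_3 − 5)/11 = -1/2
  x_4 = -1/2;  a_4 = 5;  x_5 = (x_4 − 5)/11 = -1/2
  x_5 = -1/2;  a_5 = 5;  x_6 = (x_5 − 5)/11 = -1/2
Digits: (8, 5, 5, 5, 5, 5).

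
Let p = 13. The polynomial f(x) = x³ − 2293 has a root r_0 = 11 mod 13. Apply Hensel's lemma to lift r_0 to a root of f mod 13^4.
r_3 = 8344 (mod 28561)

Hensel: r_{i+1} = r_i − f(r_i)/f′(r_i) mod 13^{i+2}, where f′(x) = 3x². Iterate:
  r_0 = 11 (mod 13)
  r_1 = 63 (mod 169)
  r_2 = 1753 (mod 2197)
  r_3 = 8344 (mod 28561)
Final: r = 8344 with f(r) ≡ 0 mod 13^4.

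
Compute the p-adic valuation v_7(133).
v_7(133) = 1

v_7(n) is the largest exponent k such that 7^k divides n. Factor out: 133 = 7^1 · 19. (Sign doesn't affect v_p.) So v_7(133) = 1.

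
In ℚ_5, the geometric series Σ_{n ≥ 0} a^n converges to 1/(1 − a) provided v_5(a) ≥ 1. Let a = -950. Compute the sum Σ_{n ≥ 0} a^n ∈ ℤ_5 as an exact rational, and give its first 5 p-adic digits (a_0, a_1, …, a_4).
Σ a^n = 1/(1 − a) = 1/951;  first 5 digits = (1, 0, 2, 2, 2)

v_5(a) = 2 ≥ 1, so the series converges in ℤ_5 to 1/(1 − a) = 1/(1 − (-950)) = 1/951. Expand this rational in ℤ_5: compute digits iteratively via d_i = x_i mod 5, x_{i+1} = (x_i − d_i)/5. The first 5 digits are (1, 0, 2, 2, 2).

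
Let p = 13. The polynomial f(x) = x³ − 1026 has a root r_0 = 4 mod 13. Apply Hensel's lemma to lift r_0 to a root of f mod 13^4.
r_3 = 3735 (mod 28561)

Hensel: r_{i+1} = r_i − f(r_i)/f′(r_i) mod 13^{i+2}, where f′(x) = 3x². Iterate:
  r_0 = 4 (mod 13)
  r_1 = 17 (mod 169)
  r_2 = 1538 (mod 2197)
  r_3 = 3735 (mod 28561)
Final: r = 3735 with f(r) ≡ 0 mod 13^4.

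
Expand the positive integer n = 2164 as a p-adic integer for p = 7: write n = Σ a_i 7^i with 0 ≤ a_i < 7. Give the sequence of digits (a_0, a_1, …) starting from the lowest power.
(a_0, a_1, …) = (1, 1, 2, 6)

Repeated division by 7 gives the digits low-to-high: 2164 = 1 + 1·7^1 + 2·7^2 + 6·7^3. Digit sequence: (1, 1, 2, 6).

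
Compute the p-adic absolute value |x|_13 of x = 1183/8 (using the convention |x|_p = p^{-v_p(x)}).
|1183/8|_13 = 1/169

Step 1 — compute v_13(x) by factoring powers of 13 out of the numerator and denominator: v_13(1183/8) = 2. Step 2 — apply |x|_p = p^{-v_p(x)} = 13^{-2} = 1/169.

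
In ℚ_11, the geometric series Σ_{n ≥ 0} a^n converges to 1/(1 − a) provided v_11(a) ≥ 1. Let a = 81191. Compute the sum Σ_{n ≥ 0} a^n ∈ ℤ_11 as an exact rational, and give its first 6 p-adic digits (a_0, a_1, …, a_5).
Σ a^n = 1/(1 − a) = -1/81190;  first 6 digits = (1, 0, 0, 6, 5, 0)

v_11(a) = 3 ≥ 1, so the series converges in ℤ_11 to 1/(1 − a) = 1/(1 − 81191) = -1/81190. Expand this rational in ℤ_11: compute digits iteratively via d_i = x_i mod 11, x_{i+1} = (x_i − d_i)/11. The first 6 digits are (1, 0, 0, 6, 5, 0).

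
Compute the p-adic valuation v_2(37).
v_2(37) = 0

v_2(n) is the largest exponent k such that 2^k divides n. Factor out: 37 = 2^0 · 37. (Sign doesn't affect v_p.) So v_2(37) = 0.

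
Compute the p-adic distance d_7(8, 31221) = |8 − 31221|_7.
d_7(8, 31221) = 1/2401

Step 1 — x − y = 8 − 31221 = -31213. Step 2 — v_7(-31213) = 4 (factor: -31213 = −(7^4 · 13); the sign does not affect v_p). Step 3 — |x − y|_7 = 7^{-4} = 1/2401.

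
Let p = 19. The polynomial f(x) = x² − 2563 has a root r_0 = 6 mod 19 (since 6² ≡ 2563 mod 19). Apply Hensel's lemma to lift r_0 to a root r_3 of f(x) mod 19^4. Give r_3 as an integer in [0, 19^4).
r_3 = 54517 (mod 130321)

Hensel's recurrence: r_{i+1} = r_i − f(r_i)·(f′(r_i))^{-1} mod 19^{i+2}, with f′(x) = 2x. Iterate:
  r_0 = 6 (mod 19)
  r_1 = 6 (mod 361)
  r_2 = 6504 (mod 6859)
  r_3 = 54517 (mod 130321)
Final: r_3 = 54517, and one checks f(r_3) ≡ 0 mod 19^4.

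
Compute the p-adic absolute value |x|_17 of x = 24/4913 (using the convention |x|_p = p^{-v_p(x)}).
|24/4913|_17 = 4913

Step 1 — compute v_17(x) by factoring powers of 17 out of the numerator and denominator: v_17(24/4913) = -3. Step 2 — apply |x|_p = p^{-v_p(x)} = 17^{3} = 4913.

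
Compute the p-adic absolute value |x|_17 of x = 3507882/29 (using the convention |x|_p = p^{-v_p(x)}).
|3507882/29|_17 = 1/83521

Step 1 — compute v_17(x) by factoring powers of 17 out of the numerator and denominator: v_17(3507882/29) = 4. Step 2 — apply |x|_p = p^{-v_p(x)} = 17^{-4} = 1/83521.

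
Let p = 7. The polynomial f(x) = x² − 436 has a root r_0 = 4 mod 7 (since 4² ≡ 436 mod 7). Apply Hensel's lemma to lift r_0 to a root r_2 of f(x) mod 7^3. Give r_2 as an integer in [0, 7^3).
r_2 = 130 (mod 343)

Hensel's recurrence: r_{i+1} = r_i − f(r_i)·(f′(r_i))^{-1} mod 7^{i+2}, with f′(x) = 2x. Iterate:
  r_0 = 4 (mod 7)
  r_1 = 32 (mod 49)
  r_2 = 130 (mod 343)
Final: r_2 = 130, and one checks f(r_2) ≡ 0 mod 7^3.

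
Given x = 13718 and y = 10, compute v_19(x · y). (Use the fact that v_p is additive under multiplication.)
v_19(137180) = 3

v_p(x) = 3 (factor: 13718 = 19^3 · 2); v_p(y) = 0 (factor: 10 = 19^0 · 10). Additivity: v_p(xy) = v_p(x) + v_p(y) = 3 + 0 = 3. (Direct check: xy = 137180 = 19^3 · (20).)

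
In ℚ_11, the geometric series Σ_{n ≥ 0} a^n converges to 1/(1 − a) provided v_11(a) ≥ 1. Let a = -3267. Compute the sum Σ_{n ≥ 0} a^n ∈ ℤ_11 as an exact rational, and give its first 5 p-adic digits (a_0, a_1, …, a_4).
Σ a^n = 1/(1 − a) = 1/3268;  first 5 digits = (1, 0, 6, 8, 2)

v_11(a) = 2 ≥ 1, so the series converges in ℤ_11 to 1/(1 − a) = 1/(1 − (-3267)) = 1/3268. Expand this rational in ℤ_11: compute digits iteratively via d_i = x_i mod 11, x_{i+1} = (x_i − d_i)/11. The first 5 digits are (1, 0, 6, 8, 2).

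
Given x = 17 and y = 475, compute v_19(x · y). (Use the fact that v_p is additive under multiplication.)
v_19(8075) = 1

v_p(x) = 0 (factor: 17 = 19^0 · 17); v_p(y) = 1 (factor: 475 = 19^1 · 25). Additivity: v_p(xy) = v_p(x) + v_p(y) = 0 + 1 = 1. (Direct check: xy = 8075 = 19^1 · (425).)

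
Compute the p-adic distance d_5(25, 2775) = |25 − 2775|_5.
d_5(25, 2775) = 1/125

Step 1 — x − y = 25 − 2775 = -2750. Step 2 — v_5(-2750) = 3 (factor: -2750 = −(5^3 · 22); the sign does not affect v_p). Step 3 — |x − y|_5 = 5^{-3} = 1/125.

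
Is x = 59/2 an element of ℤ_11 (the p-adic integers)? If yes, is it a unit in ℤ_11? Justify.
x ∈ ℤ_11^× (unit); v_11(x) = 0

ℤ_11 = {x ∈ ℚ_11 : v_11(x) ≥ 0} and ℤ_11^× = {x ∈ ℤ_11 : v_11(x) = 0}. Here v_11(59/2) = v_11(num) − v_11(den) = 0; compare against these criteria.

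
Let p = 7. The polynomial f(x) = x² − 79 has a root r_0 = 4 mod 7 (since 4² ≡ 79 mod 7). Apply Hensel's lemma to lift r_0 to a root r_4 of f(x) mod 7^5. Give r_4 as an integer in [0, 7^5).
r_4 = 1145 (mod 16807)

Hensel's recurrence: r_{i+1} = r_i − f(r_i)·(f′(r_i))^{-1} mod 7^{i+2}, with f′(x) = 2x. Iterate:
  r_0 = 4 (mod 7)
  r_1 = 18 (mod 49)
  r_2 = 116 (mod 343)
  r_3 = 1145 (mod 2401)
  r_4 = 1145 (mod 16807)
Final: r_4 = 1145, and one checks f(r_4) ≡ 0 mod 7^5.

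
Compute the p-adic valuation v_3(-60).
v_3(-60) = 1

v_3(n) is the largest exponent k such that 3^k divides n. Factor out: -60 = -3^1 · 20. (Sign doesn't affect v_p.) So v_3(-60) = 1.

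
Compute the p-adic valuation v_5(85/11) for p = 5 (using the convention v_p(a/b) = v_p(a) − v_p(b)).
v_5(85/11) = 1

Factor powers of 5 from the numerator and denominator of the reduced fraction: 85 = 5^1 · 17 and 11 = 5^0 · 11. Apply v_p(a/b) = v_p(a) − v_p(b): v_5(85/11) = 1 − 0 = 1.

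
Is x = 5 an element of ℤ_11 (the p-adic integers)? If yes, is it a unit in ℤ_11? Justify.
x ∈ ℤ_11^× (unit); v_11(x) = 0

ℤ_11 = {x ∈ ℚ_11 : v_11(x) ≥ 0} and ℤ_11^× = {x ∈ ℤ_11 : v_11(x) = 0}. Here v_11(5) = v_11(num) − v_11(den) = 0; compare against these criteria.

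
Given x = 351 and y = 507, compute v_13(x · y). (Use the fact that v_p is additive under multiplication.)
v_13(177957) = 3

v_p(x) = 1 (factor: 351 = 13^1 · 27); v_p(y) = 2 (factor: 507 = 13^2 · 3). Additivity: v_p(xy) = v_p(x) + v_p(y) = 1 + 2 = 3. (Direct check: xy = 177957 = 13^3 · (81).)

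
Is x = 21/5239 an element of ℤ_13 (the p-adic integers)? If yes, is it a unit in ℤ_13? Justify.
x ∉ ℤ_13 (v_13(x) = -2 < 0)

ℤ_13 = {x ∈ ℚ_13 : v_13(x) ≥ 0} and ℤ_13^× = {x ∈ ℤ_13 : v_13(x) = 0}. Here v_13(21/5239) = v_13(num) − v_13(den) = -2; compare against these criteria.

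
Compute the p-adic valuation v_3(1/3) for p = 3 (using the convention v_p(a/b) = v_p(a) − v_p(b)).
v_3(1/3) = -1

Factor powers of 3 from the numerator and denominator of the reduced fraction: 1 = 3^0 · 1 and 3 = 3^1 · 1. Apply v_p(a/b) = v_p(a) − v_p(b): v_3(1/3) = 0 − 1 = -1.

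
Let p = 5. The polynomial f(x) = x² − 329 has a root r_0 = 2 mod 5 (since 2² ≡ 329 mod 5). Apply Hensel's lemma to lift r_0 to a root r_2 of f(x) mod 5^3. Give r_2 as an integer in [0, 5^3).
r_2 = 52 (mod 125)

Hensel's recurrence: r_{i+1} = r_i − f(r_i)·(f′(r_i))^{-1} mod 5^{i+2}, with f′(x) = 2x. Iterate:
  r_0 = 2 (mod 5)
  r_1 = 2 (mod 25)
  r_2 = 52 (mod 125)
Final: r_2 = 52, and one checks f(r_2) ≡ 0 mod 5^3.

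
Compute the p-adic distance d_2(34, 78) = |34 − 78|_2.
d_2(34, 78) = 1/4

Step 1 — x − y = 34 − 78 = -44. Step 2 — v_2(-44) = 2 (factor: -44 = −(2^2 · 11); the sign does not affect v_p). Step 3 — |x − y|_2 = 2^{-2} = 1/4.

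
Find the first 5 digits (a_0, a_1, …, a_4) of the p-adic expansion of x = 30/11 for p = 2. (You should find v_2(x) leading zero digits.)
(a_0, …, a_4) = (0, 1, 0, 1, 1)

v_2(30/11) = 1, so a_0 = ... = a_0 = 0. Factor out: x = 2^1 · u with u = 15/11 a unit in ℤ_2. Expand u iteratively via a_{v+i} = u_i mod 2, u_{i+1} = (u_i − a_{v+i})/2:
  u_0 = 15/11;  a_1 = 1;  u_1 = (u_0 − 1)/2 = 2/11
  u_1 = 2/11;  a_2 = 0;  u_2 = (u_1 − 0)/2 = 1/11
  u_2 = 1/11;  a_3 = 1;  u_3 = (u_2 − 1)/2 = -5/11
  u_3 = -5/11;  a_4 = 1;  u_4 = (u_3 − 1)/2 = -8/11
Digits: (0, 1, 0, 1, 1).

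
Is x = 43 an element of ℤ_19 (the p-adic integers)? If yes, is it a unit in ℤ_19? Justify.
x ∈ ℤ_19^× (unit); v_19(x) = 0

ℤ_19 = {x ∈ ℚ_19 : v_19(x) ≥ 0} and ℤ_19^× = {x ∈ ℤ_19 : v_19(x) = 0}. Here v_19(43) = v_19(num) − v_19(den) = 0; compare against these criteria.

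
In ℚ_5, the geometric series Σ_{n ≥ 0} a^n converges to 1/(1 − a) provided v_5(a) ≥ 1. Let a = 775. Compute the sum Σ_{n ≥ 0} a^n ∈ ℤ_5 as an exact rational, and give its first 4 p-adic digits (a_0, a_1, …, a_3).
Σ a^n = 1/(1 − a) = -1/774;  first 4 digits = (1, 0, 1, 1)

v_5(a) = 2 ≥ 1, so the series converges in ℤ_5 to 1/(1 − a) = 1/(1 − 775) = -1/774. Expand this rational in ℤ_5: compute digits iteratively via d_i = x_i mod 5, x_{i+1} = (x_i − d_i)/5. The first 4 digits are (1, 0, 1, 1).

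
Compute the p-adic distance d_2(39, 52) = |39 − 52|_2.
d_2(39, 52) = 1

Step 1 — x − y = 39 − 52 = -13. Step 2 — v_2(-13) = 0 (factor: -13 = −(2^0 · 13); the sign does not affect v_p). Step 3 — |x − y|_2 = 2^{0} = 1.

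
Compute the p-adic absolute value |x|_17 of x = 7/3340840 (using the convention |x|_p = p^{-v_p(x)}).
|7/3340840|_17 = 83521

Step 1 — compute v_17(x) by factoring powers of 17 out of the numerator and denominator: v_17(7/3340840) = -4. Step 2 — apply |x|_p = p^{-v_p(x)} = 17^{4} = 83521.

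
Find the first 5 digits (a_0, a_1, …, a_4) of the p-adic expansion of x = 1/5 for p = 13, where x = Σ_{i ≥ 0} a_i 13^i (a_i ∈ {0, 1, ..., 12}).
(a_0, …, a_4) = (8, 2, 5, 10, 7)

v_13(1/5) = 0 (numerator and denominator both coprime to 13), so x ∈ ℤ_13^×. Compute digits iteratively via a_i = x_i mod 13, x_{i+1} = (x_i − a_i)/13, with x_0 = x:
  x_0 = 1/5;  a_0 = 8;  x_1 = (x_0 − 8)/13 = -3/5
  x_1 = -3/5;  a_1 = 2;  x_2 = (x_1 − 2)/13 = -1/5
  x_2 = -1/5;  a_2 = 5;  x_3 = (x_2 − 5)/13 = -2/5
  x_3 = -2/5;  a_3 = 10;  x_4 = (x_3 − 10)/13 = -4/5
  x_4 = -4/5;  a_4 = 7;  x_5 = (x_4 − 7)/13 = -3/5
Digits: (8, 2, 5, 10, 7).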